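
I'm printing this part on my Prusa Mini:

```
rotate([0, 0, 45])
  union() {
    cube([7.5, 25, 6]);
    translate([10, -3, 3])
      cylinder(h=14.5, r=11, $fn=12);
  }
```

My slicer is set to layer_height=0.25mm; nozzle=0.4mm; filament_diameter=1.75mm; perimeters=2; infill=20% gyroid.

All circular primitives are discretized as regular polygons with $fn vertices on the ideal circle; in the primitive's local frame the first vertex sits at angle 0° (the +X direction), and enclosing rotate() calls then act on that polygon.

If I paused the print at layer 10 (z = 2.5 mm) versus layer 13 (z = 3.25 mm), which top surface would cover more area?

Layer 10 (z = 2.5): the 7.5×25 cube contributes its full rectangle (area 187.50 mm²); the cylinder at (10, -3) does not reach this height (z outside [3, 17.5]); Combining (union): only the 7.5×25 cube is present, so the union is just that shape — area = 187.50 mm²; (rotated 45° about Z; rotation is an isometry so areas/perimeters/island counts are preserved). So its area = 187.50 mm². Layer 13 (z = 3.25): the 7.5×25 cube contributes its full rectangle (area 187.50 mm²); the r=11 cylinder at (10, -3) contributes a regular 12-gon of circumradius 11 (area = (12/2)·11.000²·sin(360°/12) = 363.00 mm²); Taking the union: the regions partially overlap — summed areas 550.50 mm² minus the doubly-counted overlap 39.72 mm² gives 510.78 mm² — area = 510.78 mm²; (whole slice rotated 45° about Z — lengths, areas and connectivity unchanged). So its area = 510.78 mm². Layer 13 is larger (510.78 vs 187.50 mm²).

layer 13 (z = 3.25 mm)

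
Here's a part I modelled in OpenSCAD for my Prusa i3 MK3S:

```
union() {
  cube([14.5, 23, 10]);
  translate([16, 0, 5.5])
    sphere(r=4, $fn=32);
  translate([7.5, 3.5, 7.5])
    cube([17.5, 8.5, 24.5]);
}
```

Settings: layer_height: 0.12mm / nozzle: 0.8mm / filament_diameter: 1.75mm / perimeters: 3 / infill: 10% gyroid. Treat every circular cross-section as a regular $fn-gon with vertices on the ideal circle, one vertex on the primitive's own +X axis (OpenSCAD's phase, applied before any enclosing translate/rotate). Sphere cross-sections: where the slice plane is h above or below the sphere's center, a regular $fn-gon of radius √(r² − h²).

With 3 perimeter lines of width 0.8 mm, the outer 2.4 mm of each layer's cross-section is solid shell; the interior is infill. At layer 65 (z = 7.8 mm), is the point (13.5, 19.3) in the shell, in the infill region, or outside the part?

shell

At z = 7.8 mm: the 14.5×23 cube contributes its full rectangle; the sphere at (16, 0): section is a regular 32-gon, circumradius = √(r²−h²) = √(4²−2.3²) = 3.273; the 17.5×8.5 cube at (7.5, 3.5) contributes its full rectangle; Taking the union: the regions partially overlap (shared area 63.14 mm²), so overlapping operands fuse into one piece — 1 connected region. Overall, the cross-section is a single solid region. The nearest boundary edge runs (14.50, 23.00)→(14.50, 12.00); distance from the point to it = 1.00 mm. The point is inside the cross-section, 1.00 mm from the nearest boundary — within the 2.4 mm shell band (3 × 0.8).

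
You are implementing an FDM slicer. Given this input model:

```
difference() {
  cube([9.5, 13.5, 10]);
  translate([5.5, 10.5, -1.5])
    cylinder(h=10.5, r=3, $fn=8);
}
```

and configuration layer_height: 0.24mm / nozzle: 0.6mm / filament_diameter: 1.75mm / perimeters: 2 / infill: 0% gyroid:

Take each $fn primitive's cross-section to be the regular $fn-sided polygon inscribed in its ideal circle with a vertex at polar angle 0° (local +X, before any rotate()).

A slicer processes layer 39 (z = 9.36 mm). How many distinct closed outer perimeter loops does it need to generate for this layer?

1

At z = 9.36 mm: the cube (footprint 9.5×13.5) is included at this height; the cylinder at (5.5, 10.5) does not reach this height (z outside [-1.5, 9]); After the difference (first − rest): none of the subtracted shapes is present at this height, so the 9.5×13.5 cube is unchanged — 1 connected region. The result has 1 disconnected region.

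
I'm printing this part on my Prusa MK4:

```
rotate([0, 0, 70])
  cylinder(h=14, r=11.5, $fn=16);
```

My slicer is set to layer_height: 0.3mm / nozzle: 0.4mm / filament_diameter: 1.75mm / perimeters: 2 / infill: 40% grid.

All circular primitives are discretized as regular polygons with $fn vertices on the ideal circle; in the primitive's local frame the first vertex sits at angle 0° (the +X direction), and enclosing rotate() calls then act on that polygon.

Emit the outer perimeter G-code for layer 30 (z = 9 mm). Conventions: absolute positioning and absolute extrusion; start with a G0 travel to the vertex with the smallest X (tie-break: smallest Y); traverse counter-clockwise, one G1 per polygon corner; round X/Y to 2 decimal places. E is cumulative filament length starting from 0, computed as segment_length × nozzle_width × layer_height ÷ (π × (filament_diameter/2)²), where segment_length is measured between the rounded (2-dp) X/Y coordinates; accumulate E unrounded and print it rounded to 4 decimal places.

G0 X-11.49 Y-0.50 Z9.00
G1 X-10.42 Y-4.86 E0.2240
G1 X-7.77 Y-8.48 E0.4478
G1 X-3.93 Y-10.81 E0.6719
G1 X0.50 Y-11.49 E0.8955
G1 X4.86 Y-10.42 E1.1195
G1 X8.48 Y-7.77 E1.3433
G1 X10.81 Y-3.93 E1.5674
G1 X11.49 Y0.50 E1.7910
G1 X10.42 Y4.86 E2.0150
G1 X7.77 Y8.48 E2.2388
G1 X3.93 Y10.81 E2.4629
G1 X-0.50 Y11.49 E2.6865
G1 X-4.86 Y10.42 E2.9104
G1 X-8.48 Y7.77 E3.1343
G1 X-10.81 Y3.93 E3.3583
G1 X-11.49 Y-0.50 E3.5820

At z = 9 mm: the r=11.5 cylinder gives a regular 16-gon of circumradius 11.5 (constant along its height); (rotated 70° about Z; rotation is an isometry so areas/perimeters/island counts are preserved). The outline is a single polygon with 16 vertices. Extrusion per mm of travel: 0.4 × 0.3 / (π × 0.875²) = 0.049890. Accumulating E over each segment gives final E = 3.5820.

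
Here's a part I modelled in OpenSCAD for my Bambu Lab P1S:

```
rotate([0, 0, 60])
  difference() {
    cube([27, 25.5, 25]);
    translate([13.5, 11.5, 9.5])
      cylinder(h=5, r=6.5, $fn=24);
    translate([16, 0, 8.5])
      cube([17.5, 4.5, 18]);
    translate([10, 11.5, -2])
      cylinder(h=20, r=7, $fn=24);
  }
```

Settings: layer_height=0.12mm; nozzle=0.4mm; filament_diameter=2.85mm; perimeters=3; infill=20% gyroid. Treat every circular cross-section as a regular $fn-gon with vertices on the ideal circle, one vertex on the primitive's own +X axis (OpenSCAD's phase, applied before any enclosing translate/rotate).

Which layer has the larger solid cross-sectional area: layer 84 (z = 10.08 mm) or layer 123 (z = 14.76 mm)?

layer 123 (z = 14.76 mm)

Layer 84 (z = 10.08): the cube (footprint 27×25.5) is included at this height (area 688.50 mm²); the r=6.5 cylinder at (13.5, 11.5) contributes a regular 24-gon of circumradius 6.5 (area = (24/2)·6.500²·sin(360°/24) = 131.22 mm²); the 17.5×4.5 cube at (16, 0) contributes its full rectangle (area 78.75 mm²); the r=7 cylinder at (10, 11.5) contributes a regular 24-gon of circumradius 7 (area = (24/2)·7.000²·sin(360°/24) = 152.19 mm²); Subtracting the remaining from the first: starting from the 27×25.5 cube (688.50 mm²), the r=6.5 cylinder at (13.5, 11.5) lies wholly inside it (removes its full 131.22 mm² and its 40.72 mm outline becomes a hole wall); the 17.5×4.5 cube at (16, 0) partially overlaps it — only the 49.50 mm² overlap (of its 78.75 mm²) is removed, clipping the outline; the r=7 cylinder at (10, 11.5) partially overlaps it — only the 57.42 mm² overlap (of its 152.19 mm²) is removed, clipping the outline — area = 450.36 mm²; (whole slice rotated 60° about Z — lengths, areas and connectivity unchanged). So its area = 450.36 mm². Layer 123 (z = 14.76): the cube (footprint 27×25.5) is included at this height (area 688.50 mm²); the cylinder at (13.5, 11.5) is not intersected at this z (z outside [9.5, 14.5]); the cube at (16, 0) is present — its section is the full 17.5×4.5 rectangle (area 78.75 mm²); the r=7 cylinder at (10, 11.5) gives a regular 24-gon of circumradius 7 (constant along its height) (area = (24/2)·7.000²·sin(360°/24) = 152.19 mm²); Taking the first minus the rest: starting from the 27×25.5 cube (688.50 mm²), the 17.5×4.5 cube at (16, 0) partially overlaps it — only the 49.50 mm² overlap (of its 78.75 mm²) is removed, clipping the outline; the r=7 cylinder at (10, 11.5) lies wholly inside it (removes its full 152.19 mm² and its 43.86 mm outline becomes a hole wall) — area = 486.81 mm²; (rotated 60° about Z; rotation is an isometry so areas/perimeters/island counts are preserved). So its area = 486.81 mm². Layer 123 is larger (486.81 vs 450.36 mm²).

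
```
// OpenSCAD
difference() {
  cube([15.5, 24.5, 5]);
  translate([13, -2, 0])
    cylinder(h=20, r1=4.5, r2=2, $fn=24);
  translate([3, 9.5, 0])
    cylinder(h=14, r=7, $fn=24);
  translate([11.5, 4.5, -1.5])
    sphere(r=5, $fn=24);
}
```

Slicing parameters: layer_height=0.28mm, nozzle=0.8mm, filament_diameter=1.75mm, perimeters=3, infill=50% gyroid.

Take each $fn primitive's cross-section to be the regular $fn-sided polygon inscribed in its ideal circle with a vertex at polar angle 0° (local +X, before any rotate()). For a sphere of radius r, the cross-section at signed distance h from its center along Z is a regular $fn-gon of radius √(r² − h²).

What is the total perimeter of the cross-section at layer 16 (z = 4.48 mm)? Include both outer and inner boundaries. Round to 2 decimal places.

95.52 mm

At z = 4.48 mm: the cube is present — its section is the full 15.5×24.5 rectangle (perimeter 80.00 mm); the cone at (13, -2): at t=0.224 of its height the radius interpolates to r₁+(r₂−r₁)t = 3.940, giving a regular 24-gon of that circumradius (perimeter = 2·24·3.940·sin(180°/24) = 24.69 mm); the r=7 cylinder at (3, 9.5) gives a regular 24-gon of circumradius 7 (constant along its height) (perimeter = 2·24·7.000·sin(180°/24) = 43.86 mm); the sphere at (11.5, 4.5) does not reach this height (|z−center|=5.980 > r=5); Subtracting the remaining from the first: starting from the 15.5×24.5 cube, the cone at (13, -2) partially overlaps it — only the 8.65 mm² overlap (of its 48.21 mm²) is removed, clipping the outline; the r=7 cylinder at (3, 9.5) partially overlaps it — only the 116.51 mm² overlap (of its 152.19 mm²) is removed, clipping the outline — boundary = 95.52 mm. Overall, the cross-section is a single solid region. Total boundary length (outer) = 95.52 mm.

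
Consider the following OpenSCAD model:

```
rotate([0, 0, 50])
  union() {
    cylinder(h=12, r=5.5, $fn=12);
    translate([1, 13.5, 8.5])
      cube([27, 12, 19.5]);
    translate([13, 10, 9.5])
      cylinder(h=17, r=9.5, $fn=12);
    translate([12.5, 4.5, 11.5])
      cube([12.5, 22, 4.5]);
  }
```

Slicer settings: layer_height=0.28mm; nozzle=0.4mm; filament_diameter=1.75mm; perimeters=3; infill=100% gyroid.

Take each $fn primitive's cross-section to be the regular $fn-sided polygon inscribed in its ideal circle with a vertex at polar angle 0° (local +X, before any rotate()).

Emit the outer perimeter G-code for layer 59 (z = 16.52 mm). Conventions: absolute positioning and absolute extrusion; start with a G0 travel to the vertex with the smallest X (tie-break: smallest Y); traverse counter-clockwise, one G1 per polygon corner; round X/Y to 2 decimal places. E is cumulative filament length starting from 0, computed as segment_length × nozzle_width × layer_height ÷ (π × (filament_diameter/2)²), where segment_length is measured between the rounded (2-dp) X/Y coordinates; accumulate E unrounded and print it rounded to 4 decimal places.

G0 X-18.89 Y17.16 Z16.52
G1 X-9.70 Y9.44 E0.5589
G1 X-7.49 Y12.08 E0.7192
G1 X-5.41 Y9.11 E0.8880
G1 X-0.95 Y7.03 E1.1172
G1 X3.94 Y7.46 E1.3458
G1 X7.97 Y10.28 E1.5748
G1 X10.05 Y14.74 E1.8039
G1 X9.62 Y19.64 E2.0330
G1 X6.80 Y23.66 E2.2616
G1 X3.52 Y25.20 E2.4304
G1 X7.66 Y30.13 E2.7301
G1 X-1.54 Y37.84 E3.2891
G1 X-18.89 Y17.16 E4.5460

At z = 16.52 mm: the cylinder does not reach this height (z outside [0, 12]); the cube at (1, 13.5) is present — its section is the full 27×12 rectangle; the r=9.5 cylinder at (13, 10) contributes a regular 12-gon of circumradius 9.5; the cube at (12.5, 4.5) does not reach this height (z outside [11.5, 16]); Combining (union): the regions partially overlap (shared area 72.16 mm²), so overlapping operands fuse into one piece — 1 connected region; (rotated 50° about Z; rotation is an isometry so areas/perimeters/island counts are preserved). The outline is a single polygon with 13 vertices. Extrusion per mm of travel: 0.4 × 0.28 / (π × 0.875²) = 0.046564. Accumulating E over each segment gives final E = 4.5460.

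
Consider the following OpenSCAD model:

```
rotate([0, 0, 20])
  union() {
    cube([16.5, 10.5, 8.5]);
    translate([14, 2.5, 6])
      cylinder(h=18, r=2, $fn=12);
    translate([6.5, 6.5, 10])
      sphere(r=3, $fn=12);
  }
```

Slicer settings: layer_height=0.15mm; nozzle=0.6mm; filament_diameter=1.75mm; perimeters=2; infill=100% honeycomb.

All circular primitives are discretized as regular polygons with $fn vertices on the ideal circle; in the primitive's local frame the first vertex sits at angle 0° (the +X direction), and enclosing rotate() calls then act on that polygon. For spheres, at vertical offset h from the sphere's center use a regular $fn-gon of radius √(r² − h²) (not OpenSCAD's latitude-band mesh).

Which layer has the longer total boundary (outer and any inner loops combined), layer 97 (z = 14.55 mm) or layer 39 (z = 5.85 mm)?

layer 39 (z = 5.85 mm)

Layer 97 (z = 14.55): the cube is absent (z outside [0, 8.5]); the r=2 cylinder at (14, 2.5) contributes a regular 12-gon of circumradius 2 (perimeter = 2·12·2.000·sin(180°/12) = 12.42 mm); the sphere at (6.5, 6.5) does not reach this height (|z−center|=4.550 > r=3); Merging all regions: only the r=2 cylinder at (14, 2.5) is present, so the union is just that shape — boundary = 12.42 mm; (rotated 20° about Z; rotation is an isometry so areas/perimeters/island counts are preserved). So its perimeter = 12.42 mm. Layer 39 (z = 5.85): the cube (footprint 16.5×10.5) is included at this height (perimeter 54.00 mm); the cylinder at (14, 2.5) is absent (z outside [6, 24]); the sphere at (6.5, 6.5) is not intersected at this z (|z−center|=4.150 > r=3); Taking the union: only the 16.5×10.5 cube is present, so the union is just that shape — boundary = 54.00 mm; (whole slice rotated 20° about Z — lengths, areas and connectivity unchanged). So its perimeter = 54.00 mm. Layer 39 is larger (54.00 vs 12.42 mm).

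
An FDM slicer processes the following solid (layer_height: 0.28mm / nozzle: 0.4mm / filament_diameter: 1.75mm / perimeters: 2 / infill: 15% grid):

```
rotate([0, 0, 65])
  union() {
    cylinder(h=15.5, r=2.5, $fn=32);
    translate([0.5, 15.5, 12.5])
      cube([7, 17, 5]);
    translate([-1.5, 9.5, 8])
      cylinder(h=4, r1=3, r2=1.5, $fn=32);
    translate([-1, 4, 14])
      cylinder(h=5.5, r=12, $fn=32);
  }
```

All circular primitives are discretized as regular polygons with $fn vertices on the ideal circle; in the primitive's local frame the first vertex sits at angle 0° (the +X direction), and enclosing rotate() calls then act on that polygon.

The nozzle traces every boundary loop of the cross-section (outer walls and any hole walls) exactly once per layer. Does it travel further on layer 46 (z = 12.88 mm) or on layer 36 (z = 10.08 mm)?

layer 46 (z = 12.88 mm)

Layer 46 (z = 12.88): the cylinder: section is a regular 32-gon, circumradius r=2.5 (perimeter = 2·32·2.500·sin(180°/32) = 15.68 mm); the cube at (0.5, 15.5) (footprint 7×17) is included at this height (perimeter 48.00 mm); the cone at (-1.5, 9.5) is not intersected at this z (z outside [8, 12]); the cylinder at (-1, 4) is not intersected at this z (z outside [14, 19.5]); Combining (union): the 2 present regions are separate (no shared area or edge), so areas and boundary lengths simply add and each stays a separate island — boundary = 63.68 mm; (whole slice rotated 65° about Z — lengths, areas and connectivity unchanged). So its perimeter = 63.68 mm. Layer 36 (z = 10.08): the r=2.5 cylinder gives a regular 32-gon of circumradius 2.5 (constant along its height) (perimeter = 2·32·2.500·sin(180°/32) = 15.68 mm); the cube at (0.5, 15.5) does not reach this height (z outside [12.5, 17.5]); the cone at (-1.5, 9.5) contributes a regular 32-gon of circumradius 2.220 (interpolated between r1=3 and r2=1.5 at t=0.520) (perimeter = 2·32·2.220·sin(180°/32) = 13.93 mm); the cylinder at (-1, 4) does not reach this height (z outside [14, 19.5]); Combining (union): the 2 present regions are separate (no shared area or edge), so areas and boundary lengths simply add and each stays a separate island — boundary = 29.61 mm; (rotated 65° about Z; rotation is an isometry so areas/perimeters/island counts are preserved). So its perimeter = 29.61 mm. Layer 46 is larger (63.68 vs 29.61 mm).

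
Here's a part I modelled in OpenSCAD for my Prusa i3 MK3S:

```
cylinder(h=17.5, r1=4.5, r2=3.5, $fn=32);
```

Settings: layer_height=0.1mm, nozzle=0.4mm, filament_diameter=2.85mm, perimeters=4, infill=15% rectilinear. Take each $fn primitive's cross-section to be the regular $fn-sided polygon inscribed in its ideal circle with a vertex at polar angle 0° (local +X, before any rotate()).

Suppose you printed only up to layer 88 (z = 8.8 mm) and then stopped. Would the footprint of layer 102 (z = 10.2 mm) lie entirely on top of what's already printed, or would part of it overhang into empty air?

Compare the two slices. At z = 8.8: the cone: at t=0.503 of its height the radius interpolates to r₁+(r₂−r₁)t = 3.997, giving a regular 32-gon of that circumradius (area = (32/2)·3.997²·sin(360°/32) = 49.87 mm²). At z = 10.2: the cone contributes a regular 32-gon of circumradius 3.917 (interpolated between r1=4.5 and r2=3.5 at t=0.583) (area = (32/2)·3.917²·sin(360°/32) = 47.90 mm²). Checking containment: the cross-section at z = 10.2 is a subset of the cross-section at z = 8.8.

entirely on top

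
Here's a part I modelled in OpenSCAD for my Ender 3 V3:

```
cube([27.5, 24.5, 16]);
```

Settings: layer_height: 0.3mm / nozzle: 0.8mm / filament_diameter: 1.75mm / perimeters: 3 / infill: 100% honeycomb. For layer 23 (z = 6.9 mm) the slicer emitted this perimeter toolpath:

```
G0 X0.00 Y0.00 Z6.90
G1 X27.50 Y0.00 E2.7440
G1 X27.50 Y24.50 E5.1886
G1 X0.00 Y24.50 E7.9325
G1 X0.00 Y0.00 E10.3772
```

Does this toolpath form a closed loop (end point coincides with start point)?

Start point (G0): (0.00, 0.00). End point (last G1): the path returns to the start — closed.

yes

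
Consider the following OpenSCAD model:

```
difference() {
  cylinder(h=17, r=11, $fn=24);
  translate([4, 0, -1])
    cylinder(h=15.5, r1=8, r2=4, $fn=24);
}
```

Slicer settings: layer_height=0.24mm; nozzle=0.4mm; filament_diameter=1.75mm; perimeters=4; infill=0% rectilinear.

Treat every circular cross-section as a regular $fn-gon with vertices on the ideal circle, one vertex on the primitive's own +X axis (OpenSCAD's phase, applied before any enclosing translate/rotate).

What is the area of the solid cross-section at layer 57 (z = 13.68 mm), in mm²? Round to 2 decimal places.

At z = 13.68 mm: the r=11 cylinder contributes a regular 24-gon of circumradius 11 (area = (24/2)·11.000²·sin(360°/24) = 375.81 mm²); the cone at (4, 0): at t=0.947 of its height the radius interpolates to r₁+(r₂−r₁)t = 4.212, giving a regular 24-gon of that circumradius (area = (24/2)·4.212²·sin(360°/24) = 55.09 mm²); Subtracting the remaining from the first: starting from the r=11 cylinder (375.81 mm²), the cone at (4, 0) lies wholly inside it (removes its full 55.09 mm² and its 26.39 mm outline becomes a hole wall) — area = 320.72 mm². Overall, the cross-section is one region with 1 hole. Net area = 320.72 mm².

320.72 mm²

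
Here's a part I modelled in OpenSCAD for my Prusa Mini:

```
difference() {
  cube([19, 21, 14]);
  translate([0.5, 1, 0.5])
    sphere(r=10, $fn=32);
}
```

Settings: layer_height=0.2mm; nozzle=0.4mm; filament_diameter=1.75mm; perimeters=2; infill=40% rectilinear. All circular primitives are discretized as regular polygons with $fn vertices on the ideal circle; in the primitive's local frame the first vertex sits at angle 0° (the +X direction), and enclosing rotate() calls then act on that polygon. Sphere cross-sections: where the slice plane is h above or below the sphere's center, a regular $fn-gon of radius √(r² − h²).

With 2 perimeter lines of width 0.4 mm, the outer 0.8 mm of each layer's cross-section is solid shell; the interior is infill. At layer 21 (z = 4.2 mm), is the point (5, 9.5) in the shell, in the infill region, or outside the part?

At z = 4.2 mm: the cube (footprint 19×21) is included at this height; the sphere at (0.5, 1): section is a regular 32-gon, circumradius = √(r²−h²) = √(10²−3.7²) = 9.290; Taking the first minus the rest: starting from the 19×21 cube, the r=10 sphere at (0.5, 1) partially overlaps it — only the 81.73 mm² overlap (of its 269.41 mm²) is removed, clipping the outline — 1 connected region. Overall, the cross-section is a single solid region. The nearest boundary edge runs (5.66, 8.72)→(4.06, 9.58); distance from the point to it = 0.37 mm. The point is inside the cross-section, 0.37 mm from the nearest boundary — within the 0.8 mm shell band (2 × 0.4).

shell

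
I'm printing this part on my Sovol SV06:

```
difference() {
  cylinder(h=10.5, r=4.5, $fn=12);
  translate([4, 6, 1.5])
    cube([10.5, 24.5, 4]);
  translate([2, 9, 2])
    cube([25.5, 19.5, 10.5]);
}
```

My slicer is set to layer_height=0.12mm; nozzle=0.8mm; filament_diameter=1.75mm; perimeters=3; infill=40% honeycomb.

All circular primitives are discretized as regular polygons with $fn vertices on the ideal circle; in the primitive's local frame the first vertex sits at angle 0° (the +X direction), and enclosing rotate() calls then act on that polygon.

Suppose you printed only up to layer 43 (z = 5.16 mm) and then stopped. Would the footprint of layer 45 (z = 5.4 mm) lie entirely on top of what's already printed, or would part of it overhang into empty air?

entirely on top

Compare the two slices. At z = 5.16: the r=4.5 cylinder contributes a regular 12-gon of circumradius 4.5 (area = (12/2)·4.500²·sin(360°/12) = 60.75 mm²); the cube at (4, 6) (footprint 10.5×24.5) is included at this height (area 257.25 mm²); the cube at (2, 9) is present — its section is the full 25.5×19.5 rectangle (area 497.25 mm²); After the difference (first − rest): starting from the r=4.5 cylinder (60.75 mm²), the 10.5×24.5 cube at (4, 6) misses the remaining region (no effect); the 25.5×19.5 cube at (2, 9) misses the remaining region (no effect) — area = 60.75 mm². At z = 5.4: the r=4.5 cylinder contributes a regular 12-gon of circumradius 4.5 (area = (12/2)·4.500²·sin(360°/12) = 60.75 mm²); the cube at (4, 6) is present — its section is the full 10.5×24.5 rectangle (area 257.25 mm²); the cube at (2, 9) is present — its section is the full 25.5×19.5 rectangle (area 497.25 mm²); Taking the first minus the rest: starting from the r=4.5 cylinder (60.75 mm²), the 10.5×24.5 cube at (4, 6) misses the remaining region (no effect); the 25.5×19.5 cube at (2, 9) misses the remaining region (no effect) — area = 60.75 mm². Checking containment: the cross-section at z = 5.4 is a subset of the cross-section at z = 5.16.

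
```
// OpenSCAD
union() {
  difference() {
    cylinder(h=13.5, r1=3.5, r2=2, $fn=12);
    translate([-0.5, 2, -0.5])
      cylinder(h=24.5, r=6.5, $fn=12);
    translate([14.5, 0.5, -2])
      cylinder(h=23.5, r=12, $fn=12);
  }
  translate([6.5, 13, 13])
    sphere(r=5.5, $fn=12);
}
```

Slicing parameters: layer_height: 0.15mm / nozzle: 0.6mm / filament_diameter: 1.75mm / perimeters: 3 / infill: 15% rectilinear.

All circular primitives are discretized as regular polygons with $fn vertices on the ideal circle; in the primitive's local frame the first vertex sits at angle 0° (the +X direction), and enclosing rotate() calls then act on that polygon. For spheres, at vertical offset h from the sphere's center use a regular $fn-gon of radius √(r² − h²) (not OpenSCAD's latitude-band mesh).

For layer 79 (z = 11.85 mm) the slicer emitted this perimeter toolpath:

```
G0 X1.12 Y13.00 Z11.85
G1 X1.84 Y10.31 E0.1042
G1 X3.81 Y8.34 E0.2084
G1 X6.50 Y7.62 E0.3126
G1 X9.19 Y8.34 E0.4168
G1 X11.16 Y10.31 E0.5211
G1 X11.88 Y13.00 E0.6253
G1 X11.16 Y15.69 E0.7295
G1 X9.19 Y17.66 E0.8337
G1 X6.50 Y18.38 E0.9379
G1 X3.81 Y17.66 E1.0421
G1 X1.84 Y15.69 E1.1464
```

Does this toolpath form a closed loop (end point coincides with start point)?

no

Start point (G0): (1.12, 13.00). End point (last G1): the path does not return to the start — open.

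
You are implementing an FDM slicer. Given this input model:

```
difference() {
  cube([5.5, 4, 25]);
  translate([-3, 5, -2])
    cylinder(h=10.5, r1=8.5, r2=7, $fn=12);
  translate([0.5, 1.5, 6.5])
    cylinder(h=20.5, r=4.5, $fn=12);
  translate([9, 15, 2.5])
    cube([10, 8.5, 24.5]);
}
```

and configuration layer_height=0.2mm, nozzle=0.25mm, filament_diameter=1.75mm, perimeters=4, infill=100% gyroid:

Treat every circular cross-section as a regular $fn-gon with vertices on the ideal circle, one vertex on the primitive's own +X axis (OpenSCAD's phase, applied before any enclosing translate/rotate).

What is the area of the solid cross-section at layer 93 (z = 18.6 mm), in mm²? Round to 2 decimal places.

3.16 mm²

At z = 18.6 mm: the 5.5×4 cube contributes its full rectangle (area 22.00 mm²); the cone at (-3, 5) does not reach this height (z outside [-2, 8.5]); the r=4.5 cylinder at (0.5, 1.5) contributes a regular 12-gon of circumradius 4.5 (area = (12/2)·4.500²·sin(360°/12) = 60.75 mm²); the cube at (9, 15) is present — its section is the full 10×8.5 rectangle (area 85.00 mm²); Taking the first minus the rest: starting from the 5.5×4 cube (22.00 mm²), the r=4.5 cylinder at (0.5, 1.5) partially overlaps it — only the 18.84 mm² overlap (of its 60.75 mm²) is removed, clipping the outline; the 10×8.5 cube at (9, 15) misses the remaining region (no effect) — area = 3.16 mm². Overall, the cross-section is a single solid region. Net area = 3.16 mm².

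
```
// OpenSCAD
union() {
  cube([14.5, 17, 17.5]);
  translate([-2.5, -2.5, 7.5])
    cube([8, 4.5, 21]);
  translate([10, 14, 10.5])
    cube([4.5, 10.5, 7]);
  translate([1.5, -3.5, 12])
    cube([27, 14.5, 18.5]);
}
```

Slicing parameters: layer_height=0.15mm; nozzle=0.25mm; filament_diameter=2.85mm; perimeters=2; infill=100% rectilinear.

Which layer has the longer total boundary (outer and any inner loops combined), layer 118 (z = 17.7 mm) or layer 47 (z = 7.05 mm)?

layer 118 (z = 17.7 mm)

Layer 118 (z = 17.7): the cube is absent (z outside [0, 17.5]); the 8×4.5 cube at (-2.5, -2.5) contributes its full rectangle (perimeter 25.00 mm); the cube at (10, 14) is not intersected at this z (z outside [10.5, 17.5]); the cube at (1.5, -3.5) is present — its section is the full 27×14.5 rectangle (perimeter 83.00 mm); Combining (union): the regions partially overlap (shared area 18.00 mm²), so the edge portions inside another operand are dropped and the merged outline is re-measured after clipping — boundary = 91.00 mm. So its perimeter = 91.00 mm. Layer 47 (z = 7.05): the 14.5×17 cube contributes its full rectangle (perimeter 63.00 mm); the cube at (-2.5, -2.5) is not intersected at this z (z outside [7.5, 28.5]); the cube at (10, 14) does not reach this height (z outside [10.5, 17.5]); the cube at (1.5, -3.5) does not reach this height (z outside [12, 30.5]); Taking the union: only the 14.5×17 cube is present, so the union is just that shape — boundary = 63.00 mm. So its perimeter = 63.00 mm. Layer 118 is larger (91.00 vs 63.00 mm).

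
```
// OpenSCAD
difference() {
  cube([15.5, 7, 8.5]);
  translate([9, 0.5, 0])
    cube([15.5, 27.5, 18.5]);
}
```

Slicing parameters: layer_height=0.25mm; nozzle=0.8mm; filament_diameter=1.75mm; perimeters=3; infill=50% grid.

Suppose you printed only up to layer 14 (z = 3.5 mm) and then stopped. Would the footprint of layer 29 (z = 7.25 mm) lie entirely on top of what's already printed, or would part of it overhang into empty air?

entirely on top

Compare the two slices. At z = 3.5: the cube is present — its section is the full 15.5×7 rectangle (area 108.50 mm²); the cube at (9, 0.5) is present — its section is the full 15.5×27.5 rectangle (area 426.25 mm²); After the difference (first − rest): starting from the 15.5×7 cube (108.50 mm²), the 15.5×27.5 cube at (9, 0.5) partially overlaps it — only the 42.25 mm² overlap (of its 426.25 mm²) is removed, clipping the outline — area = 66.25 mm². At z = 7.25: the 15.5×7 cube contributes its full rectangle (area 108.50 mm²); the 15.5×27.5 cube at (9, 0.5) contributes its full rectangle (area 426.25 mm²); Subtracting the remaining from the first: starting from the 15.5×7 cube (108.50 mm²), the 15.5×27.5 cube at (9, 0.5) partially overlaps it — only the 42.25 mm² overlap (of its 426.25 mm²) is removed, clipping the outline — area = 66.25 mm². Checking containment: the cross-section at z = 7.25 is a subset of the cross-section at z = 3.5.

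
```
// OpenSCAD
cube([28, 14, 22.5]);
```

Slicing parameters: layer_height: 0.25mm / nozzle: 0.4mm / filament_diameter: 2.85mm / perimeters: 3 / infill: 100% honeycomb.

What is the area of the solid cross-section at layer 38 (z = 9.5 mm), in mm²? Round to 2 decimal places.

392.00 mm²

At z = 9.5 mm: the 28×14 cube contributes its full rectangle (area 392.00 mm²). Overall, the cross-section is a single solid region. Net area = 392.00 mm².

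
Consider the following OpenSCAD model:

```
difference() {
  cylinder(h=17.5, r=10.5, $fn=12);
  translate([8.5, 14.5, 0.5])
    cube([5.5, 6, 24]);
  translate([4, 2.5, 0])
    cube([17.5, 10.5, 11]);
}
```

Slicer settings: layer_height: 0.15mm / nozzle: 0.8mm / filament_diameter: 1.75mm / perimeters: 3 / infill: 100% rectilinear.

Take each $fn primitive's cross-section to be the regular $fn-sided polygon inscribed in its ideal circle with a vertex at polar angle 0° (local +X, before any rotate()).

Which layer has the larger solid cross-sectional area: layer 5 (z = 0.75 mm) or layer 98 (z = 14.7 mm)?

layer 98 (z = 14.7 mm)

Layer 5 (z = 0.75): the cylinder: section is a regular 12-gon, circumradius r=10.5 (area = (12/2)·10.500²·sin(360°/12) = 330.75 mm²); the cube at (8.5, 14.5) is present — its section is the full 5.5×6 rectangle (area 33.00 mm²); the 17.5×10.5 cube at (4, 2.5) contributes its full rectangle (area 183.75 mm²); After the difference (first − rest): starting from the r=10.5 cylinder (330.75 mm²), the 5.5×6 cube at (8.5, 14.5) misses the remaining region (no effect); the 17.5×10.5 cube at (4, 2.5) partially overlaps it — only the 27.42 mm² overlap (of its 183.75 mm²) is removed, clipping the outline — area = 303.33 mm². So its area = 303.33 mm². Layer 98 (z = 14.7): the r=10.5 cylinder gives a regular 12-gon of circumradius 10.5 (constant along its height) (area = (12/2)·10.500²·sin(360°/12) = 330.75 mm²); the cube at (8.5, 14.5) (footprint 5.5×6) is included at this height (area 33.00 mm²); the cube at (4, 2.5) is absent (z outside [0, 11]); Subtracting the remaining from the first: starting from the r=10.5 cylinder (330.75 mm²), the 5.5×6 cube at (8.5, 14.5) misses the remaining region (no effect) — area = 330.75 mm². So its area = 330.75 mm². Layer 98 is larger (330.75 vs 303.33 mm²).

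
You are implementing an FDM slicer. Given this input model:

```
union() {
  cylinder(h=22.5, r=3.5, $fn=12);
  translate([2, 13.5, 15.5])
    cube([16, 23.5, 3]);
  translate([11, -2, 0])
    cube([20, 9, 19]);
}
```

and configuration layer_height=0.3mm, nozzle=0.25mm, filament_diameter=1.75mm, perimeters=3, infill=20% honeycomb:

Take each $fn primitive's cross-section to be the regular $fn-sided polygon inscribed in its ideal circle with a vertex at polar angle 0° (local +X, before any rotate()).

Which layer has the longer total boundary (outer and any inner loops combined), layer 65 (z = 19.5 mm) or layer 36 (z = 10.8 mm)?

Layer 65 (z = 19.5): the r=3.5 cylinder gives a regular 12-gon of circumradius 3.5 (constant along its height) (perimeter = 2·12·3.500·sin(180°/12) = 21.74 mm); the cube at (2, 13.5) is absent (z outside [15.5, 18.5]); the cube at (11, -2) is absent (z outside [0, 19]); Combining (union): only the r=3.5 cylinder is present, so the union is just that shape — boundary = 21.74 mm. So its perimeter = 21.74 mm. Layer 36 (z = 10.8): the r=3.5 cylinder gives a regular 12-gon of circumradius 3.5 (constant along its height) (perimeter = 2·12·3.500·sin(180°/12) = 21.74 mm); the cube at (2, 13.5) does not reach this height (z outside [15.5, 18.5]); the 20×9 cube at (11, -2) contributes its full rectangle (perimeter 58.00 mm); Combining (union): the 2 present regions are separate (no shared area or edge), so areas and boundary lengths simply add and each stays a separate island — boundary = 79.74 mm. So its perimeter = 79.74 mm. Layer 36 is larger (79.74 vs 21.74 mm).

layer 36 (z = 10.8 mm)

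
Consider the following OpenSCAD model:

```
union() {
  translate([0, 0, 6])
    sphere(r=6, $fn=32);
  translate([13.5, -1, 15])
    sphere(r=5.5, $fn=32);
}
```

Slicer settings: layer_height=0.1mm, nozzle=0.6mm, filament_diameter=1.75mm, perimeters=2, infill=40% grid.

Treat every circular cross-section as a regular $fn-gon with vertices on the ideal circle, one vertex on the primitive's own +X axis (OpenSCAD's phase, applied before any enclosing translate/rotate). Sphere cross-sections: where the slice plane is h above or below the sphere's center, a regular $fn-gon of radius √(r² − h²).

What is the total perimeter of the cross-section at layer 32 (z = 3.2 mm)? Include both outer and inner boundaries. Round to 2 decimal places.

At z = 3.2 mm: the r=6 sphere contributes a regular 32-gon of circumradius √(6²−2.8²) = 5.307 (perimeter = 2·32·5.307·sin(180°/32) = 33.29 mm); the sphere at (13.5, -1) does not reach this height (|z−center|=11.800 > r=5.5); Merging all regions: only the r=6 sphere is present, so the union is just that shape — boundary = 33.29 mm. Overall, the cross-section is a single solid region. Total boundary length (outer) = 33.29 mm.

33.29 mm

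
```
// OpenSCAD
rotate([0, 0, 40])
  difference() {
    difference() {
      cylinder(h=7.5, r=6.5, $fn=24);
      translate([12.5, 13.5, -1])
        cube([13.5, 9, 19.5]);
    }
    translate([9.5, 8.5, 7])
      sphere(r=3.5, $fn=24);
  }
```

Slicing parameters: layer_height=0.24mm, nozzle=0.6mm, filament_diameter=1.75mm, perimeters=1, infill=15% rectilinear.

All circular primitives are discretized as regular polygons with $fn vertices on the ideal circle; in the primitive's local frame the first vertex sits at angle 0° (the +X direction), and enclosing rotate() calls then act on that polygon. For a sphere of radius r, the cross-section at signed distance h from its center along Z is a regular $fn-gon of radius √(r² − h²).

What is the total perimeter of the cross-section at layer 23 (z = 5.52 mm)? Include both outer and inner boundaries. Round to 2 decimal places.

At z = 5.52 mm: the cylinder: section is a regular 24-gon, circumradius r=6.5 (perimeter = 2·24·6.500·sin(180°/24) = 40.72 mm); the cube at (12.5, 13.5) is present — its section is the full 13.5×9 rectangle (perimeter 45.00 mm); Subtracting the remaining from the first: starting from the r=6.5 cylinder, the 13.5×9 cube at (12.5, 13.5) misses the remaining region (no effect) — boundary = 40.72 mm; the r=3.5 sphere at (9.5, 8.5) slices to a regular 24-gon of circumradius 3.172 (√(r²−h²) with h=1.48 from center) (perimeter = 2·24·3.172·sin(180°/24) = 19.87 mm); After the difference (first − rest): starting from the result so far, the r=3.5 sphere at (9.5, 8.5) misses the remaining region (no effect) — boundary = 40.72 mm; (rotated 40° about Z; rotation is an isometry so areas/perimeters/island counts are preserved). Overall, the cross-section is a single solid region. Total boundary length (outer) = 40.72 mm.

40.72 mm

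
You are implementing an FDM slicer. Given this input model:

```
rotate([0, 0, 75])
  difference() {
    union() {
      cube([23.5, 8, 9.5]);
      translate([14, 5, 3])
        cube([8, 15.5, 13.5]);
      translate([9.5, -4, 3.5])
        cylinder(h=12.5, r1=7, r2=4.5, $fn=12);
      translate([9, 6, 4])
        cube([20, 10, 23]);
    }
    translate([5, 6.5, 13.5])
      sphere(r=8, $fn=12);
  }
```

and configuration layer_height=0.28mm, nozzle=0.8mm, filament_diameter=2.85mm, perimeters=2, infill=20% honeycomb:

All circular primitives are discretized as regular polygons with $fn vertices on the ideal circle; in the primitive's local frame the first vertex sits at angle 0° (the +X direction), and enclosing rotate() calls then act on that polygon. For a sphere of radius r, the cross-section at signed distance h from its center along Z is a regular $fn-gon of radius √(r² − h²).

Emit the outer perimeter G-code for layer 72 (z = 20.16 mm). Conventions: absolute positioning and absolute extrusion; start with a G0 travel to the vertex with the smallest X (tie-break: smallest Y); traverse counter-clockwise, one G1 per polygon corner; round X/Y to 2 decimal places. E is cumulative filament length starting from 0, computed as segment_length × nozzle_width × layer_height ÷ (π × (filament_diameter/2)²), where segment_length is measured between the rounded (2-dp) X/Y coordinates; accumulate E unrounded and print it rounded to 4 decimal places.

At z = 20.16 mm: the cube is not intersected at this z (z outside [0, 9.5]); the cube at (14, 5) is not intersected at this z (z outside [3, 16.5]); the cone at (9.5, -4) does not reach this height (z outside [3.5, 16]); the cube at (9, 6) (footprint 20×10) is included at this height; Merging all regions: only the 20×10 cube at (9, 6) is present, so the union is just that shape — 1 connected region; the sphere at (5, 6.5): section is a regular 12-gon, circumradius = √(r²−h²) = √(8²−6.66²) = 4.432; Subtracting the remaining from the first: starting from the result so far, the r=8 sphere at (5, 6.5) partially overlaps it — only the 0.53 mm² overlap (of its 58.93 mm²) is removed, clipping the outline — 1 connected region; (rotated 75° about Z; rotation is an isometry so areas/perimeters/island counts are preserved). The outline is a single polygon with 6 vertices. Extrusion per mm of travel: 0.8 × 0.28 / (π × 1.425²) = 0.035113. Accumulating E over each segment gives final E = 2.0992.

G0 X-13.13 Y12.83 Z20.16
G1 X-5.51 Y10.79 E0.2770
G1 X-3.84 Y10.79 E0.3356
G1 X-3.39 Y10.53 E0.3539
G1 X1.71 Y29.56 E1.0457
G1 X-7.95 Y32.15 E1.3968
G1 X-13.13 Y12.83 E2.0992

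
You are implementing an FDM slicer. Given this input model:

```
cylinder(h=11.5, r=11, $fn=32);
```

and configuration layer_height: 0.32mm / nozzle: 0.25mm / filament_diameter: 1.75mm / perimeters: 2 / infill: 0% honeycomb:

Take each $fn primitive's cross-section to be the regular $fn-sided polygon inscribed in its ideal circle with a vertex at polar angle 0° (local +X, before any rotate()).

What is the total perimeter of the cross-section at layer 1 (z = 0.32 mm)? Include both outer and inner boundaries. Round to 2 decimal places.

69.00 mm

At z = 0.32 mm: the r=11 cylinder gives a regular 32-gon of circumradius 11 (constant along its height) (perimeter = 2·32·11.000·sin(180°/32) = 69.00 mm). Overall, the cross-section is a single solid region. Total boundary length (outer) = 69.00 mm.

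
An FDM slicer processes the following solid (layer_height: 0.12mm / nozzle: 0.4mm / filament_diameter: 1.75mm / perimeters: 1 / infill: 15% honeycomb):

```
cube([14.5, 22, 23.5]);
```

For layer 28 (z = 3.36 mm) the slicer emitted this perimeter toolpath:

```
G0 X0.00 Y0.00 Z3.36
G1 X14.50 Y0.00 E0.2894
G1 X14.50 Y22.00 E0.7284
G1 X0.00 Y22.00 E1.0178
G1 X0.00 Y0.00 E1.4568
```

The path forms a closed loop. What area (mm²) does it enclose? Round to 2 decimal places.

319.00 mm²

Apply the shoelace formula to the sequence of (X, Y) vertices; enclosed area = 319.00 mm².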